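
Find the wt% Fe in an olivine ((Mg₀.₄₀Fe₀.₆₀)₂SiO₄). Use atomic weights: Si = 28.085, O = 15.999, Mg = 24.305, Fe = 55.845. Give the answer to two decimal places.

37.53 weight percent

Formula mass = 0.80·24.305 + 1.20·55.845 + 1·28.085 + 4·15.999 = 178.539 g/mol, of which 67.014 g is Fe.
So Fe makes up 67.014/178.539 = 0.3753 of the mass, i.e. 37.53%.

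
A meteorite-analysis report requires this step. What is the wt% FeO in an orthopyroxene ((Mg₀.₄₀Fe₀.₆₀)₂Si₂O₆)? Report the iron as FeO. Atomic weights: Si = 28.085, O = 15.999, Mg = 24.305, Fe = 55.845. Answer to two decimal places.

Formula mass = 238.622 g/mol.
1.20 Fe → 1.2000 mol FeO per formula unit; M(FeO) = 71.844, so FeO mass = 86.213 g.
86.213/238.622 × 100 = 36.13 wt%.

36.13 wt%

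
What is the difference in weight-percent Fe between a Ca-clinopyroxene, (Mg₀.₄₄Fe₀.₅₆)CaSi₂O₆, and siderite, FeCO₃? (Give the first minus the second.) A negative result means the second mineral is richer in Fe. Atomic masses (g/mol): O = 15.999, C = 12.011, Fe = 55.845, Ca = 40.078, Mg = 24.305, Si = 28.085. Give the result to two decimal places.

-34.85 percentage points

Fe in (Mg₀.₄₄Fe₀.₅₆)CaSi₂O₆: molar mass 234.209 g/mol; 0.56×55.845 = 31.273 g → 13.35 wt%.
Fe in FeCO₃: molar mass 115.853 g/mol; 1×55.845 = 55.845 g → 48.20 wt%.
Difference = 13.35 − 48.20 = -34.85 percentage points.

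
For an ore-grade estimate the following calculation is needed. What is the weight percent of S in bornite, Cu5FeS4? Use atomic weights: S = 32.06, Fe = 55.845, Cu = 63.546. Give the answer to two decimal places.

M(Cu5FeS4) = 501.815 g/mol.
S contributes 4 × 32.06 = 128.240 g per mole.
128.240/501.815 = 0.2556 → 25.56%.

25.56 weight percent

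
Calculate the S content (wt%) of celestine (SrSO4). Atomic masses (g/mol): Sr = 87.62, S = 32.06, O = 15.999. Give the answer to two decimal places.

Molar mass of SrSO4: 1*87.62 + 1*32.06 + 4*15.999 = 183.676 g/mol.
Mass of S per formula unit: 1 × 32.06 = 32.060 g.
Weight fraction S = 32.060 / 183.676 = 0.1745.

17.45 wt%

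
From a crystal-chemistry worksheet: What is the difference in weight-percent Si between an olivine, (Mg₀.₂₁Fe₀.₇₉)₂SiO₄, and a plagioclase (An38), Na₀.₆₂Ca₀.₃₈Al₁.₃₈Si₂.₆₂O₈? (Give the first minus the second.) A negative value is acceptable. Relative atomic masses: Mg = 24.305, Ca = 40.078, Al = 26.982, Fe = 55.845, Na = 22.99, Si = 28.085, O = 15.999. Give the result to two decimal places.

-12.69 percentage points

First mineral: 28.085 g Si in 190.524 g formula = 14.74 wt% Si.
Second mineral: 73.583 g Si in 268.293 g formula = 27.43 wt% Si.
14.74% − 27.43% gives a difference of -12.69 percentage points.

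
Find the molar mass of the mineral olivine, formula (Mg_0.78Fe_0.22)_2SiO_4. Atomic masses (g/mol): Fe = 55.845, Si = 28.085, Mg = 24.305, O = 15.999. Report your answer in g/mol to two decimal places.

154.57 g/mol

The formula mass is the sum 1.56(24.305) + 0.44(55.845) + 1(28.085) + 4(15.999).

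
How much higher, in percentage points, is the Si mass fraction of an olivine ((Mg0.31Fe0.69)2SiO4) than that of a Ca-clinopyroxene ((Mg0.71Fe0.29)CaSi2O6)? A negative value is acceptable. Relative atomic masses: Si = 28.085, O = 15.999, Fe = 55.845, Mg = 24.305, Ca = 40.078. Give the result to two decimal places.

First mineral: 28.085 g Si in 184.216 g formula = 15.25 wt% Si.
Second mineral: 56.170 g Si in 225.694 g formula = 24.89 wt% Si.
15.25% − 24.89% gives a difference of -9.64 percentage points.

-9.64 percentage points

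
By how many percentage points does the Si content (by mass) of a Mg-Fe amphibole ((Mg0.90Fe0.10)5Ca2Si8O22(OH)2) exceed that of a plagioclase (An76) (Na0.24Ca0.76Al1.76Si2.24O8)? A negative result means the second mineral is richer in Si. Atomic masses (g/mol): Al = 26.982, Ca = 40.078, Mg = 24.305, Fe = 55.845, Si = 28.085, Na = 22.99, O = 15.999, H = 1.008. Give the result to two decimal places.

4.20 percentage points

M((Mg0.90Fe0.10)5Ca2Si8O22(OH)2) = 828.123 g/mol, so wt% Si = 224.680/828.123 × 100 = 27.13%.
M(Na0.24Ca0.76Al1.76Si2.24O8) = 274.368 g/mol, so wt% Si = 62.910/274.368 × 100 = 22.93%.
27.13 − 22.93 = 4.20 pp.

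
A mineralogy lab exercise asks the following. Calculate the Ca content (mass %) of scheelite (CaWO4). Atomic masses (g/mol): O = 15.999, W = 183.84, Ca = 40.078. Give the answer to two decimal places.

M(CaWO4) = 287.914 g/mol.
Ca contributes 1 × 40.078 = 40.078 g per mole.
40.078/287.914 = 0.1392 → 13.92%.

13.92 mass %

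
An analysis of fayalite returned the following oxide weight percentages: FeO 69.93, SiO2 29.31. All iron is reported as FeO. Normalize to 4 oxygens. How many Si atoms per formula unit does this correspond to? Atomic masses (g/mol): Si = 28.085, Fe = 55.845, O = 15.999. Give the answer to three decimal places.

69.93 wt% FeO ÷ 71.844 g/mol = 0.97336 mol, giving 0.97336 Fe and 0.97336 O.
29.31 wt% SiO2 ÷ 60.083 g/mol = 0.48783 mol, giving 0.48783 Si and 0.97566 O.
Oxygen sums to 1.94902; scaling by 4/1.94902 = 2.05231 puts the formula on 4 O.
Si: 0.48783 × 2.05231 = 1.001 atoms per formula unit.

1.001 Si apfu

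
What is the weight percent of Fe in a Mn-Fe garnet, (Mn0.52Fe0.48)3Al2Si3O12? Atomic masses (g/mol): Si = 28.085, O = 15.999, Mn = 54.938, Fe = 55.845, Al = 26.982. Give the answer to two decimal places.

16.20 mass %

Formula mass = 1.56*54.938 + 1.44*55.845 + 2*26.982 + 3*28.085 + 12*15.999 = 496.327 g/mol, of which 80.417 g is Fe.
So Fe makes up 80.417/496.327 = 0.1620 of the mass, i.e. 16.20%.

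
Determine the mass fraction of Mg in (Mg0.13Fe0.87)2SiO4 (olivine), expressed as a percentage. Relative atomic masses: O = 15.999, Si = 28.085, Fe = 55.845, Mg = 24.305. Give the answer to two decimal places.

3.23 wt%

Molar mass of (Mg0.13Fe0.87)2SiO4: 0.26*24.305 + 1.74*55.845 + 1*28.085 + 4*15.999 = 195.571 g/mol.
Mass of Mg per formula unit: 0.26 × 24.305 = 6.319 g.
Weight fraction Mg = 6.319 / 195.571 = 0.0323.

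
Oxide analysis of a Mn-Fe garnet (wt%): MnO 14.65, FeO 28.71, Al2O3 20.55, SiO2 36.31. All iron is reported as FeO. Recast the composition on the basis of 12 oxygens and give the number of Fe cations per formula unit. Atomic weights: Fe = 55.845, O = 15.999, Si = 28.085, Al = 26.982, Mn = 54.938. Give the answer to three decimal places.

MnO: 14.65/70.937 = 0.20652 mol → 0.20652 mol Mn, 0.20652 mol O.
FeO: 28.71/71.844 = 0.39962 mol → 0.39962 mol Fe, 0.39962 mol O.
Al2O3: 20.55/101.961 = 0.20155 mol → 0.40310 mol Al, 0.60465 mol O.
SiO2: 36.31/60.083 = 0.60433 mol → 0.60433 mol Si, 1.20866 mol O.
Total oxygen = 2.41945 mol. Normalization factor = 12/2.41945 = 4.95980.
Fe per 12 O = 0.39962 × 4.95980 = 1.982.

1.982 Fe apfu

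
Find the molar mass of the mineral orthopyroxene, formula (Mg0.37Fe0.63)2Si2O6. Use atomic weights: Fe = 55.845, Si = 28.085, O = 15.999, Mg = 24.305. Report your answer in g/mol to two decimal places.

240.51 g/mol

The formula mass is the sum 0.74·24.305 + 1.26·55.845 + 2·28.085 + 6·15.999.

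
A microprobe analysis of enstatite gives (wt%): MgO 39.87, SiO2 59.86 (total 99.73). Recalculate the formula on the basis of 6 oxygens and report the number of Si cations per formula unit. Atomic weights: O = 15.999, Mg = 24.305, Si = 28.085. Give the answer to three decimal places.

2.005 Si apfu

39.87 wt% MgO ÷ 40.304 g/mol = 0.98923 mol, giving 0.98923 Mg and 0.98923 O.
59.86 wt% SiO2 ÷ 60.083 g/mol = 0.99629 mol, giving 0.99629 Si and 1.99258 O.
Oxygen sums to 2.98181; scaling by 6/2.98181 = 2.01220 puts the formula on 6 O.
Si: 0.99629 × 2.01220 = 2.005 atoms per formula unit.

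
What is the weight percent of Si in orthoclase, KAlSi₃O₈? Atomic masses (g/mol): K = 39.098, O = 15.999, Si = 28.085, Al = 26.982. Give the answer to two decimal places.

M(KAlSi₃O₈) = 278.327 g/mol.
Si contributes 3 × 28.085 = 84.255 g per mole.
84.255/278.327 = 0.3027 → 30.27%.

30.27 wt%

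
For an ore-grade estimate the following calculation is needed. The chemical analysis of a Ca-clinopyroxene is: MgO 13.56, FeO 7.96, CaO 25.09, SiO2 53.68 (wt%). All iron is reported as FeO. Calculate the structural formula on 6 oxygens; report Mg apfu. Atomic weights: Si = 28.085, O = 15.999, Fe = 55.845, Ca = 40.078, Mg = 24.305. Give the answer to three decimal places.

13.56 wt% MgO ÷ 40.304 g/mol = 0.33644 mol, giving 0.33644 Mg and 0.33644 O.
7.96 wt% FeO ÷ 71.844 g/mol = 0.11080 mol, giving 0.11080 Fe and 0.11080 O.
25.09 wt% CaO ÷ 56.077 g/mol = 0.44742 mol, giving 0.44742 Ca and 0.44742 O.
53.68 wt% SiO2 ÷ 60.083 g/mol = 0.89343 mol, giving 0.89343 Si and 1.78686 O.
Oxygen sums to 2.68152; scaling by 6/2.68152 = 2.23754 puts the formula on 6 O.
Mg: 0.33644 × 2.23754 = 0.753 atoms per formula unit.

0.753 Mg apfu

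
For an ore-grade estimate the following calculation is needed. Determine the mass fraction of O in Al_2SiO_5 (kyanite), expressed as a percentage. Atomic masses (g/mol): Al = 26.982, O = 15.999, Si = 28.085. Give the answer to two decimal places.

Formula mass = 2·26.982 + 1·28.085 + 5·15.999 = 162.044 g/mol, of which 79.995 g is O.
So O makes up 79.995/162.044 = 0.4937 of the mass, i.e. 49.37%.

49.37 wt%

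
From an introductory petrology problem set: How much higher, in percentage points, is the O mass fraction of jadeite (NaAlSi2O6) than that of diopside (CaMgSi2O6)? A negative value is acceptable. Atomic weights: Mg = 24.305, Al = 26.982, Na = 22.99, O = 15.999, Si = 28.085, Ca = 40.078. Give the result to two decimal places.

M(NaAlSi2O6) = 202.136 g/mol, so wt% O = 95.994/202.136 × 100 = 47.49%.
M(CaMgSi2O6) = 216.547 g/mol, so wt% O = 95.994/216.547 × 100 = 44.33%.
47.49 − 44.33 = 3.16 pp.

3.16 percentage points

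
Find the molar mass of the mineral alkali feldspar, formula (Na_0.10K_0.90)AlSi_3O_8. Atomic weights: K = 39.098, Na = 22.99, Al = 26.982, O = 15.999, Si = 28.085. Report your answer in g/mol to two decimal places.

The formula mass is the sum 0.10×22.99 + 0.90×39.098 + 1×26.982 + 3×28.085 + 8×15.999.

276.72 g/mol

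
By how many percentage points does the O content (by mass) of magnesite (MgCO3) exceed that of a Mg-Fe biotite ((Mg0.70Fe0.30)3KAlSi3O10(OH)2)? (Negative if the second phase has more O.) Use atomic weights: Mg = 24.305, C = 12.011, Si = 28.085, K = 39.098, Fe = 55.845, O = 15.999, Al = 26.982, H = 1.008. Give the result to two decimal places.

13.85 percentage points

O in MgCO3: molar mass 84.313 g/mol; 3×15.999 = 47.997 g → 56.93 wt%.
O in (Mg0.70Fe0.30)3KAlSi3O10(OH)2: molar mass 445.640 g/mol; 12×15.999 = 191.988 g → 43.08 wt%.
Difference = 56.93 − 43.08 = 13.85 percentage points.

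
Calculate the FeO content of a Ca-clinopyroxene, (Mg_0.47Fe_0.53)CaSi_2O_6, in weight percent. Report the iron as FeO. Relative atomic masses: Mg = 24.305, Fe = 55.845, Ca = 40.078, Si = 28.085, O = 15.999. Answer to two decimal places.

16.32 wt%

Molar mass of (Mg_0.47Fe_0.53)CaSi_2O_6 = 0.47·24.305 + 0.53·55.845 + 1·40.078 + 2·28.085 + 6·15.999 = 233.263 g/mol.
Each formula unit contains 0.53 Fe, equivalent to 0.53/1 = 0.5300 mol FeO.
M(FeO) = 1×55.845 + 1×15.999 = 71.844 g/mol.
Mass of FeO per formula unit = 0.5300 × 71.844 = 38.077 g.
FeO wt% = 38.077 / 233.263 × 100 = 16.32%.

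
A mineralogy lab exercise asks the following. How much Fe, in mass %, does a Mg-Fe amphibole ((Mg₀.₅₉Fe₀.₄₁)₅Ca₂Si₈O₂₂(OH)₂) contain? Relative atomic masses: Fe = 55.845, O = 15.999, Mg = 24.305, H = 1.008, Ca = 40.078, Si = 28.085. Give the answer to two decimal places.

Molar mass of (Mg₀.₅₉Fe₀.₄₁)₅Ca₂Si₈O₂₂(OH)₂: 2.95*24.305 + 2.05*55.845 + 2*40.078 + 8*28.085 + 24*15.999 + 2*1.008 = 877.010 g/mol.
Mass of Fe per formula unit: 2.05 × 55.845 = 114.482 g.
Weight fraction Fe = 114.482 / 877.010 = 0.1305.

13.05 mass %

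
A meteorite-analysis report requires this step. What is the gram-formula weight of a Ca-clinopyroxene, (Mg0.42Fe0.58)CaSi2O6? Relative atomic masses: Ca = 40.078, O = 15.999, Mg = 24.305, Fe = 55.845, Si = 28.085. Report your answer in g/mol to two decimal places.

234.84 g/mol

Mg: 0.42 × 24.305 = 10.2081
Fe: 0.58 × 55.845 = 32.3901
Ca: 1 × 40.078 = 40.0780
Si: 2 × 28.085 = 56.1700
O: 6 × 15.999 = 95.9940
Summing the contributions gives the formula mass.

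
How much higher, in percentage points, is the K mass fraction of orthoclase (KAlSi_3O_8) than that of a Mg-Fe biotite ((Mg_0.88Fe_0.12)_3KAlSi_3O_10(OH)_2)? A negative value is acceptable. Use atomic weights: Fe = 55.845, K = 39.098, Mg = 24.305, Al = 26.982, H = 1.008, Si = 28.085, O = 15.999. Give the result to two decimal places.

4.93 percentage points

K in KAlSi_3O_8: molar mass 278.327 g/mol; 1×39.098 = 39.098 g → 14.05 wt%.
K in (Mg_0.88Fe_0.12)_3KAlSi_3O_10(OH)_2: molar mass 428.608 g/mol; 1×39.098 = 39.098 g → 9.12 wt%.
Difference = 14.05 − 9.12 = 4.93 percentage points.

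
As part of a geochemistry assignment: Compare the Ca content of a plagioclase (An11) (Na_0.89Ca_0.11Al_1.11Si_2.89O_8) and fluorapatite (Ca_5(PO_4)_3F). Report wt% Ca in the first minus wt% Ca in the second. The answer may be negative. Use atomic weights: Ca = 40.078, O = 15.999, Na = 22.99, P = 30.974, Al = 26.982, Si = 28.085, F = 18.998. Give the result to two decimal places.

First mineral: 4.409 g Ca in 263.977 g formula = 1.67 wt% Ca.
Second mineral: 200.390 g Ca in 504.298 g formula = 39.74 wt% Ca.
1.67% − 39.74% gives a difference of -38.07 percentage points.

-38.07 percentage points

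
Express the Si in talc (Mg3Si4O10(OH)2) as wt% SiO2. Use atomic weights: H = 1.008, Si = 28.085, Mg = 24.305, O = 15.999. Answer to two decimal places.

63.37 wt%

Molar mass of Mg3Si4O10(OH)2 = 3×24.305 + 4×28.085 + 12×15.999 + 2×1.008 = 379.259 g/mol.
Each formula unit contains 4 Si, equivalent to 4/1 = 4.0000 mol SiO2.
M(SiO2) = 1×28.085 + 2×15.999 = 60.083 g/mol.
Mass of SiO2 per formula unit = 4.0000 × 60.083 = 240.332 g.
SiO2 wt% = 240.332 / 379.259 × 100 = 63.37%.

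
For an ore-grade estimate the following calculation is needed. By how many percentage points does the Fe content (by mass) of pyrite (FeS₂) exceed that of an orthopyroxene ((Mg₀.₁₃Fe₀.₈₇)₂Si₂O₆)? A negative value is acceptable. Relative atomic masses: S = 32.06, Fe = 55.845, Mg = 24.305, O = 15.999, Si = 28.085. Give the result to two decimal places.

Fe in FeS₂: molar mass 119.965 g/mol; 1×55.845 = 55.845 g → 46.55 wt%.
Fe in (Mg₀.₁₃Fe₀.₈₇)₂Si₂O₆: molar mass 255.654 g/mol; 1.74×55.845 = 97.170 g → 38.01 wt%.
Difference = 46.55 − 38.01 = 8.54 percentage points.

8.54 percentage points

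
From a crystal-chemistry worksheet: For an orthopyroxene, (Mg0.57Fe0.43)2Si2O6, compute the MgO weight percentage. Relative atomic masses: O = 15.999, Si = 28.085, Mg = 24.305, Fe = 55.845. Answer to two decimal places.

20.16 wt%

M((Mg0.57Fe0.43)2Si2O6) = 227.898 g/mol; M(MgO) = 40.304 g/mol.
Moles MgO per formula unit = 1.14 Mg ÷ 1 = 1.1400.
MgO fraction = (1.1400 × 40.304) / 227.898 = 45.947/227.898 = 0.2016.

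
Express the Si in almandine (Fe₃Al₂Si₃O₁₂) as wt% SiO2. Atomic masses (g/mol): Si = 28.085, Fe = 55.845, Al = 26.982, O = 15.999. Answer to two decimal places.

Molar mass of Fe₃Al₂Si₃O₁₂ = 3×55.845 + 2×26.982 + 3×28.085 + 12×15.999 = 497.742 g/mol.
Each formula unit contains 3 Si, equivalent to 3/1 = 3.0000 mol SiO2.
M(SiO2) = 1×28.085 + 2×15.999 = 60.083 g/mol.
Mass of SiO2 per formula unit = 3.0000 × 60.083 = 180.249 g.
SiO2 wt% = 180.249 / 497.742 × 100 = 36.21%.

36.21 wt%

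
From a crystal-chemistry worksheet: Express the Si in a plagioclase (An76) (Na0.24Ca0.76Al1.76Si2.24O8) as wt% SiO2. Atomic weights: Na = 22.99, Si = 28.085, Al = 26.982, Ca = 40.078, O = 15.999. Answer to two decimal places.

M(Na0.24Ca0.76Al1.76Si2.24O8) = 274.368 g/mol; M(SiO2) = 60.083 g/mol.
Moles SiO2 per formula unit = 2.24 Si ÷ 1 = 2.2400.
SiO2 fraction = (2.2400 × 60.083) / 274.368 = 134.586/274.368 = 0.4905.

49.05 wt%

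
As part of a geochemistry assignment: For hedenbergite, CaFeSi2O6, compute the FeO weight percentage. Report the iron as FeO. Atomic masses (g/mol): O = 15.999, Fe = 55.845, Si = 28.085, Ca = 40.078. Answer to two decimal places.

28.96 wt%

Molar mass of CaFeSi2O6 = 1×40.078 + 1×55.845 + 2×28.085 + 6×15.999 = 248.087 g/mol.
Each formula unit contains 1 Fe, equivalent to 1/1 = 1.0000 mol FeO.
M(FeO) = 1×55.845 + 1×15.999 = 71.844 g/mol.
Mass of FeO per formula unit = 1.0000 × 71.844 = 71.844 g.
FeO wt% = 71.844 / 248.087 × 100 = 28.96%.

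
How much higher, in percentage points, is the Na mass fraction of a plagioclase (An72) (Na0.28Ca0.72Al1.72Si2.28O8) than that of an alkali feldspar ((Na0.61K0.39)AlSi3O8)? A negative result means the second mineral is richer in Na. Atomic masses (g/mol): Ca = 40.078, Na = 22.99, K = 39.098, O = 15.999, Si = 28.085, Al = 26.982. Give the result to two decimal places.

-2.87 percentage points

Na in Na0.28Ca0.72Al1.72Si2.28O8: molar mass 273.728 g/mol; 0.28×22.99 = 6.437 g → 2.35 wt%.
Na in (Na0.61K0.39)AlSi3O8: molar mass 268.501 g/mol; 0.61×22.99 = 14.024 g → 5.22 wt%.
Difference = 2.35 − 5.22 = -2.87 percentage points.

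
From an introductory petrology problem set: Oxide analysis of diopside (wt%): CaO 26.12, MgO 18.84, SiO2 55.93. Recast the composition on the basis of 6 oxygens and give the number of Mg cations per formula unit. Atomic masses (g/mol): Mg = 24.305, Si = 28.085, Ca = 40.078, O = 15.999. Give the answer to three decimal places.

1.003 Mg apfu

CaO: 26.12/56.077 = 0.46579 mol → 0.46579 mol Ca, 0.46579 mol O.
MgO: 18.84/40.304 = 0.46745 mol → 0.46745 mol Mg, 0.46745 mol O.
SiO2: 55.93/60.083 = 0.93088 mol → 0.93088 mol Si, 1.86176 mol O.
Total oxygen = 2.79500 mol. Normalization factor = 6/2.79500 = 2.14669.
Mg per 6 O = 0.46745 × 2.14669 = 1.003.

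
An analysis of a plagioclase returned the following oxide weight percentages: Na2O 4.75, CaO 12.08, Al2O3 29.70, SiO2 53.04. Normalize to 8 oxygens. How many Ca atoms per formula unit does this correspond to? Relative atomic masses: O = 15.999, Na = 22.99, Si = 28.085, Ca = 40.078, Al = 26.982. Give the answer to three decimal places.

Na2O (M=61.979): mol = 0.07664; Na = 0.15328, O = 0.07664.
CaO (M=56.077): mol = 0.21542; Ca = 0.21542, O = 0.21542.
Al2O3 (M=101.961): mol = 0.29129; Al = 0.58258, O = 0.87387.
SiO2 (M=60.083): mol = 0.88278; Si = 0.88278, O = 1.76556.
ΣO = 2.93149; factor = 8/ΣO = 2.72899.
Ca apfu = 0.21542 × 2.72899 = 0.588.

0.588 Ca apfu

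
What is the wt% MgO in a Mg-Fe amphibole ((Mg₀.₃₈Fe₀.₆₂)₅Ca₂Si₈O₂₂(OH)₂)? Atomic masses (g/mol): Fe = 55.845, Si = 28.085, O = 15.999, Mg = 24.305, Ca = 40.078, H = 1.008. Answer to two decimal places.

8.41 wt%

Formula mass = 910.127 g/mol.
1.90 Mg → 1.9000 mol MgO per formula unit; M(MgO) = 40.304, so MgO mass = 76.578 g.
76.578/910.127 × 100 = 8.41 wt%.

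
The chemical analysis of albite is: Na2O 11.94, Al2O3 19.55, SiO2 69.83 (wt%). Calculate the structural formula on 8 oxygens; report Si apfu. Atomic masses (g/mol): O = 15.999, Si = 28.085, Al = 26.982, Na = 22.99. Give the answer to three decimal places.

Na2O (M=61.979): mol = 0.19265; Na = 0.38530, O = 0.19265.
Al2O3 (M=101.961): mol = 0.19174; Al = 0.38348, O = 0.57522.
SiO2 (M=60.083): mol = 1.16223; Si = 1.16223, O = 2.32446.
ΣO = 3.09233; factor = 8/ΣO = 2.58705.
Si apfu = 1.16223 × 2.58705 = 3.007.

3.007 Si apfu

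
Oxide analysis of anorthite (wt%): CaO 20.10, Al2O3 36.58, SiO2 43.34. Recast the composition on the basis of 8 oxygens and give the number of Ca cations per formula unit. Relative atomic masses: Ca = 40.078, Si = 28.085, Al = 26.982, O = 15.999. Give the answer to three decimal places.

0.997 Ca apfu

CaO (M=56.077): mol = 0.35844; Ca = 0.35844, O = 0.35844.
Al2O3 (M=101.961): mol = 0.35876; Al = 0.71752, O = 1.07628.
SiO2 (M=60.083): mol = 0.72134; Si = 0.72134, O = 1.44268.
ΣO = 2.87740; factor = 8/ΣO = 2.78029.
Ca apfu = 0.35844 × 2.78029 = 0.997.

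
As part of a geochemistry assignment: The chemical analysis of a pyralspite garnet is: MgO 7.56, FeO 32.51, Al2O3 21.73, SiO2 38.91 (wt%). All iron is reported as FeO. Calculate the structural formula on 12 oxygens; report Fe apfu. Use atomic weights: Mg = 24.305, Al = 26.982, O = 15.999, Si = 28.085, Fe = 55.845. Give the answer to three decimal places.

MgO (M=40.304): mol = 0.18757; Mg = 0.18757, O = 0.18757.
FeO (M=71.844): mol = 0.45251; Fe = 0.45251, O = 0.45251.
Al2O3 (M=101.961): mol = 0.21312; Al = 0.42624, O = 0.63936.
SiO2 (M=60.083): mol = 0.64760; Si = 0.64760, O = 1.29520.
ΣO = 2.57464; factor = 12/ΣO = 4.66085.
Fe apfu = 0.45251 × 4.66085 = 2.109.

2.109 Fe apfu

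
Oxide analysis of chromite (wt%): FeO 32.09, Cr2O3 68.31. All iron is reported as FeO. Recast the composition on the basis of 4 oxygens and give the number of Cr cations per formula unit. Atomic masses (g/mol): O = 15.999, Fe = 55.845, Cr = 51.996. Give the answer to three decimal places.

2.003 Cr apfu

FeO (M=71.844): mol = 0.44666; Fe = 0.44666, O = 0.44666.
Cr2O3 (M=151.989): mol = 0.44944; Cr = 0.89888, O = 1.34832.
ΣO = 1.79498; factor = 4/ΣO = 2.22844.
Cr apfu = 0.89888 × 2.22844 = 2.003.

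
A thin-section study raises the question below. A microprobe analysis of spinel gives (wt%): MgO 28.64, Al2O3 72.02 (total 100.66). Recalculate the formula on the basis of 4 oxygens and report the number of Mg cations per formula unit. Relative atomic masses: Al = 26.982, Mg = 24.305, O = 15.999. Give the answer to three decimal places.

1.005 Mg apfu

MgO (M=40.304): mol = 0.71060; Mg = 0.71060, O = 0.71060.
Al2O3 (M=101.961): mol = 0.70635; Al = 1.41270, O = 2.11905.
ΣO = 2.82965; factor = 4/ΣO = 1.41360.
Mg apfu = 0.71060 × 1.41360 = 1.005.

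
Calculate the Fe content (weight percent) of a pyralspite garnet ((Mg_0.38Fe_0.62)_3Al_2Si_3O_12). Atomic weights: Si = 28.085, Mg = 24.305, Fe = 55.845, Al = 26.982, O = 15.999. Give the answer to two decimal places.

Molar mass of (Mg_0.38Fe_0.62)_3Al_2Si_3O_12: 1.14·24.305 + 1.86·55.845 + 2·26.982 + 3·28.085 + 12·15.999 = 461.786 g/mol.
Mass of Fe per formula unit: 1.86 × 55.845 = 103.872 g.
Weight fraction Fe = 103.872 / 461.786 = 0.2249.

22.49 weight percent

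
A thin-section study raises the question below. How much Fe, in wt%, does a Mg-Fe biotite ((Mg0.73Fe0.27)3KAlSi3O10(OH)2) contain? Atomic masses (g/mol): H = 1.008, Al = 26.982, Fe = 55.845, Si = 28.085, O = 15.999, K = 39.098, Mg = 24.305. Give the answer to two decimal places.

10.22 wt%

Molar mass of (Mg0.73Fe0.27)3KAlSi3O10(OH)2: 2.19*24.305 + 0.81*55.845 + 1*39.098 + 1*26.982 + 3*28.085 + 12*15.999 + 2*1.008 = 442.801 g/mol.
Mass of Fe per formula unit: 0.81 × 55.845 = 45.234 g.
Weight fraction Fe = 45.234 / 442.801 = 0.1022.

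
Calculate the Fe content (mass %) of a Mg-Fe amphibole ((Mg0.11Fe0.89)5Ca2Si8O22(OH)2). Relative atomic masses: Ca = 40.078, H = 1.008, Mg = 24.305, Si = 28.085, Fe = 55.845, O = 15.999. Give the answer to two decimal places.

Formula mass = 0.55×24.305 + 4.45×55.845 + 2×40.078 + 8×28.085 + 24×15.999 + 2×1.008 = 952.706 g/mol, of which 248.510 g is Fe.
So Fe makes up 248.510/952.706 = 0.2608 of the mass, i.e. 26.08%.

26.08 mass %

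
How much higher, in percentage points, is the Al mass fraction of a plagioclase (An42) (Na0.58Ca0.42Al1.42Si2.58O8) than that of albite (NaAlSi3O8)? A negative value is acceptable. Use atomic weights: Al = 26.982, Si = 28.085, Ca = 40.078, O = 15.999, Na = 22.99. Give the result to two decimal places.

3.96 percentage points

Al in Na0.58Ca0.42Al1.42Si2.58O8: molar mass 268.933 g/mol; 1.42×26.982 = 38.314 g → 14.25 wt%.
Al in NaAlSi3O8: molar mass 262.219 g/mol; 1×26.982 = 26.982 g → 10.29 wt%.
Difference = 14.25 − 10.29 = 3.96 percentage points.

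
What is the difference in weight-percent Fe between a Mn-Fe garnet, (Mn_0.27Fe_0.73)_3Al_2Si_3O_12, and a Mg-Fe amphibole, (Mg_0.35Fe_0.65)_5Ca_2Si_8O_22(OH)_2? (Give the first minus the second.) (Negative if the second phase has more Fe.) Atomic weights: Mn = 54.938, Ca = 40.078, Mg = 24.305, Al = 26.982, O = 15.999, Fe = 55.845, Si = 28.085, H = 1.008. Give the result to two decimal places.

Fe in (Mn_0.27Fe_0.73)_3Al_2Si_3O_12: molar mass 497.007 g/mol; 2.19×55.845 = 122.301 g → 24.61 wt%.
Fe in (Mg_0.35Fe_0.65)_5Ca_2Si_8O_22(OH)_2: molar mass 914.858 g/mol; 3.25×55.845 = 181.496 g → 19.84 wt%.
Difference = 24.61 − 19.84 = 4.77 percentage points.

4.77 percentage points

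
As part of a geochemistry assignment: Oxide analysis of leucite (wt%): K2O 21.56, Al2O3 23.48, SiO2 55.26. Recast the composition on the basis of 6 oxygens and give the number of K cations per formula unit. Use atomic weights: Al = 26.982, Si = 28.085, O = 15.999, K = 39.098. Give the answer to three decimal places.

0.995 K apfu

21.56 wt% K2O ÷ 94.195 g/mol = 0.22889 mol, giving 0.45778 K and 0.22889 O.
23.48 wt% Al2O3 ÷ 101.961 g/mol = 0.23028 mol, giving 0.46056 Al and 0.69084 O.
55.26 wt% SiO2 ÷ 60.083 g/mol = 0.91973 mol, giving 0.91973 Si and 1.83946 O.
Oxygen sums to 2.75919; scaling by 6/2.75919 = 2.17455 puts the formula on 6 O.
K: 0.45778 × 2.17455 = 0.995 atoms per formula unit.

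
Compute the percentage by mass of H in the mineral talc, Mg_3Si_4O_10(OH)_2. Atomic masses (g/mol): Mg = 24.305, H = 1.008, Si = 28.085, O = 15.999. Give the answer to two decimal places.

0.53 mass %

Molar mass of Mg_3Si_4O_10(OH)_2: 3×24.305 + 4×28.085 + 12×15.999 + 2×1.008 = 379.259 g/mol.
Mass of H per formula unit: 2 × 1.008 = 2.016 g.
Weight fraction H = 2.016 / 379.259 = 0.0053.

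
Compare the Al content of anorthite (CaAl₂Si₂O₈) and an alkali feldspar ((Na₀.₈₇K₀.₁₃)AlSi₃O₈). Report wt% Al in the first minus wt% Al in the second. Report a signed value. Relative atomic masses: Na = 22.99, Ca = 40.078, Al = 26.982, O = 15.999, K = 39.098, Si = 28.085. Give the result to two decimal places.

Al in CaAl₂Si₂O₈: molar mass 278.204 g/mol; 2×26.982 = 53.964 g → 19.40 wt%.
Al in (Na₀.₈₇K₀.₁₃)AlSi₃O₈: molar mass 264.313 g/mol; 1×26.982 = 26.982 g → 10.21 wt%.
Difference = 19.40 − 10.21 = 9.19 percentage points.

9.19 percentage points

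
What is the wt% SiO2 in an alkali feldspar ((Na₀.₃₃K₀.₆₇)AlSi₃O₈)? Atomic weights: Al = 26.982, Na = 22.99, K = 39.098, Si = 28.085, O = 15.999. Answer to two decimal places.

Molar mass of (Na₀.₃₃K₀.₆₇)AlSi₃O₈ = 0.33*22.99 + 0.67*39.098 + 1*26.982 + 3*28.085 + 8*15.999 = 273.011 g/mol.
Each formula unit contains 3 Si, equivalent to 3/1 = 3.0000 mol SiO2.
M(SiO2) = 1×28.085 + 2×15.999 = 60.083 g/mol.
Mass of SiO2 per formula unit = 3.0000 × 60.083 = 180.249 g.
SiO2 wt% = 180.249 / 273.011 × 100 = 66.02%.

66.02 wt%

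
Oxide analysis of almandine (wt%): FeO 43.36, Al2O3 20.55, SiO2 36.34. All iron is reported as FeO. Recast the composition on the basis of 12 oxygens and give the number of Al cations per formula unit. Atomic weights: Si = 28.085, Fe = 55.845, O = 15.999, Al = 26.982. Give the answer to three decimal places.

FeO (M=71.844): mol = 0.60353; Fe = 0.60353, O = 0.60353.
Al2O3 (M=101.961): mol = 0.20155; Al = 0.40310, O = 0.60465.
SiO2 (M=60.083): mol = 0.60483; Si = 0.60483, O = 1.20966.
ΣO = 2.41784; factor = 12/ΣO = 4.96311.
Al apfu = 0.40310 × 4.96311 = 2.001.

2.001 Al apfu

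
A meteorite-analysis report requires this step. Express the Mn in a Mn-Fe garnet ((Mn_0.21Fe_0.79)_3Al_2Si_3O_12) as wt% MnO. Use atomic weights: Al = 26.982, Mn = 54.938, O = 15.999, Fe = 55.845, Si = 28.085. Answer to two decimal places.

Molar mass of (Mn_0.21Fe_0.79)_3Al_2Si_3O_12 = 0.63·54.938 + 2.37·55.845 + 2·26.982 + 3·28.085 + 12·15.999 = 497.171 g/mol.
Each formula unit contains 0.63 Mn, equivalent to 0.63/1 = 0.6300 mol MnO.
M(MnO) = 1×54.938 + 1×15.999 = 70.937 g/mol.
Mass of MnO per formula unit = 0.6300 × 70.937 = 44.690 g.
MnO wt% = 44.690 / 497.171 × 100 = 8.99%.

8.99 wt%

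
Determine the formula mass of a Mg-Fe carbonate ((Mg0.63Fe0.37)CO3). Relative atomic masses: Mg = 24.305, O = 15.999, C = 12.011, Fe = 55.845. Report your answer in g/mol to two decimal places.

M = 0.63*24.305 + 0.37*55.845 + 1*12.011 + 3*15.999

95.98 g/mol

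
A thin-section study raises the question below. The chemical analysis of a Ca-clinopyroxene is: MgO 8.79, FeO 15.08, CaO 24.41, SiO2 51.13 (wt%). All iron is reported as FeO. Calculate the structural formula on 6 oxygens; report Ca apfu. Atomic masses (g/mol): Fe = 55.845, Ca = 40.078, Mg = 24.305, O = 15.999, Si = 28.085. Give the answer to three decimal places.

MgO: 8.79/40.304 = 0.21809 mol → 0.21809 mol Mg, 0.21809 mol O.
FeO: 15.08/71.844 = 0.20990 mol → 0.20990 mol Fe, 0.20990 mol O.
CaO: 24.41/56.077 = 0.43529 mol → 0.43529 mol Ca, 0.43529 mol O.
SiO2: 51.13/60.083 = 0.85099 mol → 0.85099 mol Si, 1.70198 mol O.
Total oxygen = 2.56526 mol. Normalization factor = 6/2.56526 = 2.33894.
Ca per 6 O = 0.43529 × 2.33894 = 1.018.

1.018 Ca apfu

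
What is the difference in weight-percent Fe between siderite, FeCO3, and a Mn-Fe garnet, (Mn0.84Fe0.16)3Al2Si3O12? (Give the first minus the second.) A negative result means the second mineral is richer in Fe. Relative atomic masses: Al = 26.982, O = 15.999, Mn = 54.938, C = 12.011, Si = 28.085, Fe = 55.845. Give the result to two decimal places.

Fe in FeCO3: molar mass 115.853 g/mol; 1×55.845 = 55.845 g → 48.20 wt%.
Fe in (Mn0.84Fe0.16)3Al2Si3O12: molar mass 495.456 g/mol; 0.48×55.845 = 26.806 g → 5.41 wt%.
Difference = 48.20 − 5.41 = 42.79 percentage points.

42.79 percentage points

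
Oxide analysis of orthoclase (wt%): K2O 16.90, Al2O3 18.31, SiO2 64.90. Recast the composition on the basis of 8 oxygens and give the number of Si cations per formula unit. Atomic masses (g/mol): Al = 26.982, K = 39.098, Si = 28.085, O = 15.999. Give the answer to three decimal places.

16.90 wt% K2O ÷ 94.195 g/mol = 0.17942 mol, giving 0.35884 K and 0.17942 O.
18.31 wt% Al2O3 ÷ 101.961 g/mol = 0.17958 mol, giving 0.35916 Al and 0.53874 O.
64.90 wt% SiO2 ÷ 60.083 g/mol = 1.08017 mol, giving 1.08017 Si and 2.16034 O.
Oxygen sums to 2.87850; scaling by 8/2.87850 = 2.77923 puts the formula on 8 O.
Si: 1.08017 × 2.77923 = 3.002 atoms per formula unit.

3.002 Si apfu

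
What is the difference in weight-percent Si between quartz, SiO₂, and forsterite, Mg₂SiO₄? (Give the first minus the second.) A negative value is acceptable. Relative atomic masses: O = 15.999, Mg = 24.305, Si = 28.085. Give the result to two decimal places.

26.78 percentage points

First mineral: 28.085 g Si in 60.083 g formula = 46.74 wt% Si.
Second mineral: 28.085 g Si in 140.691 g formula = 19.96 wt% Si.
46.74% − 19.96% gives a difference of 26.78 percentage points.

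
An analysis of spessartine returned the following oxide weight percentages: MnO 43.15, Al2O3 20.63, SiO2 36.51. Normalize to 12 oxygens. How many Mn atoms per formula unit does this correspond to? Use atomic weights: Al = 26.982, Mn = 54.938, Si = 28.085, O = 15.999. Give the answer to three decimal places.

3.003 Mn apfu

MnO: 43.15/70.937 = 0.60829 mol → 0.60829 mol Mn, 0.60829 mol O.
Al2O3: 20.63/101.961 = 0.20233 mol → 0.40466 mol Al, 0.60699 mol O.
SiO2: 36.51/60.083 = 0.60766 mol → 0.60766 mol Si, 1.21532 mol O.
Total oxygen = 2.43060 mol. Normalization factor = 12/2.43060 = 4.93705.
Mn per 12 O = 0.60829 × 4.93705 = 3.003.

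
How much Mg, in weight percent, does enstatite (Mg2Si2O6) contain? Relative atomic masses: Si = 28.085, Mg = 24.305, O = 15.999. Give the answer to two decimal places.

Molar mass of Mg2Si2O6: 2×24.305 + 2×28.085 + 6×15.999 = 200.774 g/mol.
Mass of Mg per formula unit: 2 × 24.305 = 48.610 g.
Weight fraction Mg = 48.610 / 200.774 = 0.2421.

24.21 weight percent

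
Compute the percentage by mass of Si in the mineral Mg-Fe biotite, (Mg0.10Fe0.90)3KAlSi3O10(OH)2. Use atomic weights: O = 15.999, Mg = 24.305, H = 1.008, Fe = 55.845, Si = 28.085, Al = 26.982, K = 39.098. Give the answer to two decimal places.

Molar mass of (Mg0.10Fe0.90)3KAlSi3O10(OH)2: 0.30*24.305 + 2.70*55.845 + 1*39.098 + 1*26.982 + 3*28.085 + 12*15.999 + 2*1.008 = 502.412 g/mol.
Mass of Si per formula unit: 3 × 28.085 = 84.255 g.
Weight fraction Si = 84.255 / 502.412 = 0.1677.

16.77 mass %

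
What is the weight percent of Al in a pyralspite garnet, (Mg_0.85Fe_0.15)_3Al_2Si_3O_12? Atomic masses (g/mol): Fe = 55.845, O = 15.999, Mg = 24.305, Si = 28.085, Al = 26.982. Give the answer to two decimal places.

Formula mass = 2.55·24.305 + 0.45·55.845 + 2·26.982 + 3·28.085 + 12·15.999 = 417.315 g/mol, of which 53.964 g is Al.
So Al makes up 53.964/417.315 = 0.1293 of the mass, i.e. 12.93%.

12.93 wt%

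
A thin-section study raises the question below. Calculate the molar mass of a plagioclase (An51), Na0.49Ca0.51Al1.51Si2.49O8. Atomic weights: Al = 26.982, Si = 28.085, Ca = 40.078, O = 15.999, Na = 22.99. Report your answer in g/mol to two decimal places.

270.37 g/mol

M = 0.49·22.99 + 0.51·40.078 + 1.51·26.982 + 2.49·28.085 + 8·15.999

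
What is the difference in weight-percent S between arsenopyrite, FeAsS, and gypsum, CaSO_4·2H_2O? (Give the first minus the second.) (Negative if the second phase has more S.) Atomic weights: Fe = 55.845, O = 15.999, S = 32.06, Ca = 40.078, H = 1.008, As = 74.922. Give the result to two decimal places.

S in FeAsS: molar mass 162.827 g/mol; 1×32.06 = 32.060 g → 19.69 wt%.
S in CaSO_4·2H_2O: molar mass 172.164 g/mol; 1×32.06 = 32.060 g → 18.62 wt%.
Difference = 19.69 − 18.62 = 1.07 percentage points.

1.07 percentage points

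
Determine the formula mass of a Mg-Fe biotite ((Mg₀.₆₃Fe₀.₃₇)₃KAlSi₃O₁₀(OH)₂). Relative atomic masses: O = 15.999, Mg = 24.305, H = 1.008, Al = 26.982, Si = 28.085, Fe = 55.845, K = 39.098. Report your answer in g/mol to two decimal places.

452.26 g/mol

M = 1.89*24.305 + 1.11*55.845 + 1*39.098 + 1*26.982 + 3*28.085 + 12*15.999 + 2*1.008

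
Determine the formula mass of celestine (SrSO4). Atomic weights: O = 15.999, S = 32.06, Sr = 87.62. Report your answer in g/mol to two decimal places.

183.68 g/mol

M = 1(87.62) + 1(32.06) + 4(15.999)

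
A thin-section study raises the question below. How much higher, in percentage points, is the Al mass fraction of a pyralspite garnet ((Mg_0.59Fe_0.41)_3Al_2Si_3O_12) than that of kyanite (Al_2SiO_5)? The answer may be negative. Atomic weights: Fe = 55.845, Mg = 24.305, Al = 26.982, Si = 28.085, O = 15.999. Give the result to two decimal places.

M((Mg_0.59Fe_0.41)_3Al_2Si_3O_12) = 441.916 g/mol, so wt% Al = 53.964/441.916 × 100 = 12.21%.
M(Al_2SiO_5) = 162.044 g/mol, so wt% Al = 53.964/162.044 × 100 = 33.30%.
12.21 − 33.30 = -21.09 pp.

-21.09 percentage points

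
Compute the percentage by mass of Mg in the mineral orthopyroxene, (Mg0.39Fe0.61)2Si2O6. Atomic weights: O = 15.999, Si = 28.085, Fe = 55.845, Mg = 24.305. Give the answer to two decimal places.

Formula mass = 0.78*24.305 + 1.22*55.845 + 2*28.085 + 6*15.999 = 239.253 g/mol, of which 18.958 g is Mg.
So Mg makes up 18.958/239.253 = 0.0792 of the mass, i.e. 7.92%.

7.92 weight percent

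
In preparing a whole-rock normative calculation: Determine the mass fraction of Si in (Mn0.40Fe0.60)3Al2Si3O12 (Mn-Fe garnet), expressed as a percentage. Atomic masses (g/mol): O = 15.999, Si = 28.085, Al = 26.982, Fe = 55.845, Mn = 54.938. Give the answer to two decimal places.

M((Mn0.40Fe0.60)3Al2Si3O12) = 496.654 g/mol.
Si contributes 3 × 28.085 = 84.255 g per mole.
84.255/496.654 = 0.1696 → 16.96%.

16.96 mass %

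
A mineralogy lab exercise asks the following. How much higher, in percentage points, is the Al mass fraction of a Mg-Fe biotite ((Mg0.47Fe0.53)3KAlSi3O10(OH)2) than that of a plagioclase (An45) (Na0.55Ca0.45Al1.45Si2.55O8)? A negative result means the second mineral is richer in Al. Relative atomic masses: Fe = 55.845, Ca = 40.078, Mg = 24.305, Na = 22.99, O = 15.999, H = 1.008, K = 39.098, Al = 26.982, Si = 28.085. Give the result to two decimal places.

Al in (Mg0.47Fe0.53)3KAlSi3O10(OH)2: molar mass 467.403 g/mol; 1×26.982 = 26.982 g → 5.77 wt%.
Al in Na0.55Ca0.45Al1.45Si2.55O8: molar mass 269.412 g/mol; 1.45×26.982 = 39.124 g → 14.52 wt%.
Difference = 5.77 − 14.52 = -8.75 percentage points.

-8.75 percentage points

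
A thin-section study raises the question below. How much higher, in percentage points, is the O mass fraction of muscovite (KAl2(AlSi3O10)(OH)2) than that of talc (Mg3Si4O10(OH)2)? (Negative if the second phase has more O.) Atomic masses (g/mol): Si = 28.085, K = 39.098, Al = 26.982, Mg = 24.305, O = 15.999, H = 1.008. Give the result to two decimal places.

M(KAl2(AlSi3O10)(OH)2) = 398.303 g/mol, so wt% O = 191.988/398.303 × 100 = 48.20%.
M(Mg3Si4O10(OH)2) = 379.259 g/mol, so wt% O = 191.988/379.259 × 100 = 50.62%.
48.20 − 50.62 = -2.42 pp.

-2.42 percentage points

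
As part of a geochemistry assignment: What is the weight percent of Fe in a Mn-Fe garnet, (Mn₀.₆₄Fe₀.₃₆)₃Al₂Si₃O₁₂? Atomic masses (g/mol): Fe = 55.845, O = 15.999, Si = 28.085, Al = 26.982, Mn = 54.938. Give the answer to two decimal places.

Formula mass = 1.92×54.938 + 1.08×55.845 + 2×26.982 + 3×28.085 + 12×15.999 = 496.001 g/mol, of which 60.313 g is Fe.
So Fe makes up 60.313/496.001 = 0.1216 of the mass, i.e. 12.16%.

12.16 mass %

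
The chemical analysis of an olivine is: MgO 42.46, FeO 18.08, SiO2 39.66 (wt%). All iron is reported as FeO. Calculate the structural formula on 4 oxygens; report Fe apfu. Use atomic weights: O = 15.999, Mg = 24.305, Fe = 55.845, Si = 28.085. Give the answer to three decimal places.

0.383 Fe apfu

MgO: 42.46/40.304 = 1.05349 mol → 1.05349 mol Mg, 1.05349 mol O.
FeO: 18.08/71.844 = 0.25166 mol → 0.25166 mol Fe, 0.25166 mol O.
SiO2: 39.66/60.083 = 0.66009 mol → 0.66009 mol Si, 1.32018 mol O.
Total oxygen = 2.62533 mol. Normalization factor = 4/2.62533 = 1.52362.
Fe per 4 O = 0.25166 × 1.52362 = 0.383.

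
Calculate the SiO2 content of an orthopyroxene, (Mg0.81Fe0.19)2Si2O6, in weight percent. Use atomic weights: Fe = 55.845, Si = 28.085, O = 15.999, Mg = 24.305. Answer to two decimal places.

Molar mass of (Mg0.81Fe0.19)2Si2O6 = 1.62·24.305 + 0.38·55.845 + 2·28.085 + 6·15.999 = 212.759 g/mol.
Each formula unit contains 2 Si, equivalent to 2/1 = 2.0000 mol SiO2.
M(SiO2) = 1×28.085 + 2×15.999 = 60.083 g/mol.
Mass of SiO2 per formula unit = 2.0000 × 60.083 = 120.166 g.
SiO2 wt% = 120.166 / 212.759 × 100 = 56.48%.

56.48 wt%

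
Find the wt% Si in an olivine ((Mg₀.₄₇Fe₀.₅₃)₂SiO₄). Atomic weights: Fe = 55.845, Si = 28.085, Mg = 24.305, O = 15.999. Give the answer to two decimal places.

M((Mg₀.₄₇Fe₀.₅₃)₂SiO₄) = 174.123 g/mol.
Si contributes 1 × 28.085 = 28.085 g per mole.
28.085/174.123 = 0.1613 → 16.13%.

16.13 wt%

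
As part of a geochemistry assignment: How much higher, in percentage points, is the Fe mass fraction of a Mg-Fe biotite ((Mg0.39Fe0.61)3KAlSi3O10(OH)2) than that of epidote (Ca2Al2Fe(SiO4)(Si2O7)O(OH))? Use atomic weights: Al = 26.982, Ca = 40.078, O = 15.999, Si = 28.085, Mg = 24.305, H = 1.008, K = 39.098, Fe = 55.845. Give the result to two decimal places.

9.96 percentage points

M((Mg0.39Fe0.61)3KAlSi3O10(OH)2) = 474.972 g/mol, so wt% Fe = 102.196/474.972 × 100 = 21.52%.
M(Ca2Al2Fe(SiO4)(Si2O7)O(OH)) = 483.215 g/mol, so wt% Fe = 55.845/483.215 × 100 = 11.56%.
21.52 − 11.56 = 9.96 pp.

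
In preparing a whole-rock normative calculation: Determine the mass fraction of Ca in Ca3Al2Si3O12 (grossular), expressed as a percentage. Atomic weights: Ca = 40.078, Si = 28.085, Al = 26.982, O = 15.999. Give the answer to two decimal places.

26.69 mass %

M(Ca3Al2Si3O12) = 450.441 g/mol.
Ca contributes 3 × 40.078 = 120.234 g per mole.
120.234/450.441 = 0.2669 → 26.69%.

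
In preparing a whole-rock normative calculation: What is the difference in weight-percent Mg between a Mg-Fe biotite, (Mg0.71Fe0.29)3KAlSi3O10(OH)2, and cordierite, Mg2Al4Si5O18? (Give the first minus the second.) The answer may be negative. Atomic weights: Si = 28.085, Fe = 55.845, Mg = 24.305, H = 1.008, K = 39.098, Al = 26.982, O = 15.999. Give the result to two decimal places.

First mineral: 51.770 g Mg in 444.694 g formula = 11.64 wt% Mg.
Second mineral: 48.610 g Mg in 584.945 g formula = 8.31 wt% Mg.
11.64% − 8.31% gives a difference of 3.33 percentage points.

3.33 percentage points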